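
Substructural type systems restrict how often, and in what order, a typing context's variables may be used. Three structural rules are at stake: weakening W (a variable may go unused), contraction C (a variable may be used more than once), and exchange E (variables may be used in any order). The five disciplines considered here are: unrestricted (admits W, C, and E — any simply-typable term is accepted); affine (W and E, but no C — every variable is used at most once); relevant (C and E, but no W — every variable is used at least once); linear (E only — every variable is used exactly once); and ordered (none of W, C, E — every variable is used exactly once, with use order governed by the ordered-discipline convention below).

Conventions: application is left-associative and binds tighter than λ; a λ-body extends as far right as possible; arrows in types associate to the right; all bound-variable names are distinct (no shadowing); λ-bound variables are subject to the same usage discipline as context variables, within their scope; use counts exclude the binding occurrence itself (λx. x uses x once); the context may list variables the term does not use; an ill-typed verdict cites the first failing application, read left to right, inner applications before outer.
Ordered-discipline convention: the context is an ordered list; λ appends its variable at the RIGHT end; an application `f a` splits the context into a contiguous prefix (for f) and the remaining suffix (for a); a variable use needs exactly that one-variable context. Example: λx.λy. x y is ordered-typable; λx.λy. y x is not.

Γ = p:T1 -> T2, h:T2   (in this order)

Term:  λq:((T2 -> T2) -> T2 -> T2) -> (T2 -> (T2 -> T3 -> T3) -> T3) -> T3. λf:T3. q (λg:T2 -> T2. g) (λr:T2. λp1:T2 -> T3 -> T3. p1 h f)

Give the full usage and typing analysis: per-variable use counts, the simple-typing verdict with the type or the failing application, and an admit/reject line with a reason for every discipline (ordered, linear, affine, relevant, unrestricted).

counts: p: 0×; h: 1×; q (λ-bound): 1×; f (λ-bound): 1×; g (λ-bound): 1×; r (λ-bound): 0×; p1 (λ-bound): 1×
order of uses: q, g, p1, h, f
typing: well-typed — term : (((T2 -> T2) -> T2 -> T2) -> (T2 -> (T2 -> T3 -> T3) -> T3) -> T3) -> T3 -> T3
ordered: ✗ — needs weakening: p, r unused
linear: ✗ — needs weakening: p, r unused
affine: ✓ — none of p, h, q, f, g, r, p1 used more than once
relevant: ✗ — needs weakening: p, r unused
unrestricted: ✓ — well-typed at (((T2 -> T2) -> T2 -> T2) -> (T2 -> (T2 -> T3 -> T3) -> T3) -> T3) -> T3 -> T3; no restrictions here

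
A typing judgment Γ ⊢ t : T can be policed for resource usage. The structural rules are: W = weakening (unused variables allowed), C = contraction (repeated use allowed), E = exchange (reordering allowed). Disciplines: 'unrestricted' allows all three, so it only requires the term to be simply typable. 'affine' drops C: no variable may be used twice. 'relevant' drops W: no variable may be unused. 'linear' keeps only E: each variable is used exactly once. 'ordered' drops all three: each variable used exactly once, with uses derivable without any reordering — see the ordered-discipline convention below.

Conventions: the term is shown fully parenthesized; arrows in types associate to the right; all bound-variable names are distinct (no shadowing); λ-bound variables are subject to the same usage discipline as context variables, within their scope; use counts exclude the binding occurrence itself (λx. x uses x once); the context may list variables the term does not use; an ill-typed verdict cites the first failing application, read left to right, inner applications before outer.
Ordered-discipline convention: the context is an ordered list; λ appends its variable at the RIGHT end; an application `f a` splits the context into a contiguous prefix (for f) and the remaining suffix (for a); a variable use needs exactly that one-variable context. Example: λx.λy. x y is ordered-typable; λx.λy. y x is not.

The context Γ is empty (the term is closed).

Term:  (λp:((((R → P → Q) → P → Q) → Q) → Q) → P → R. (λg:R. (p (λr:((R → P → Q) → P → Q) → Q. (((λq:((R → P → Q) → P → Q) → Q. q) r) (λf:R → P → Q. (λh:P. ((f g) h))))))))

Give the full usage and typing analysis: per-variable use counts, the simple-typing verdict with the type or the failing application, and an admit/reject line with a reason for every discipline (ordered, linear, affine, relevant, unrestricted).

variable uses: p (λ-bound)=1, g (λ-bound)=1, r (λ-bound)=1, q (λ-bound)=1, f (λ-bound)=1, h (λ-bound)=1
left-to-right use order: p, q, r, f, g, h
typing: ✓ — (((((R → P → Q) → P → Q) → Q) → Q) → P → R) → R → P → R
ordered: ✗, needs exchange: uses follow p, q, r, f, g, h
linear: ✓, exactly-once usage across p, g, r, q, f, h
affine: ✓, no duplicate uses among p, g, r, q, f, h
relevant: ✓, at least one use each (p, g, r, q, f, h)
unrestricted: ✓, simply typable at (((((R → P → Q) → P → Q) → Q) → Q) → P → R) → R → P → R; W, C, E all held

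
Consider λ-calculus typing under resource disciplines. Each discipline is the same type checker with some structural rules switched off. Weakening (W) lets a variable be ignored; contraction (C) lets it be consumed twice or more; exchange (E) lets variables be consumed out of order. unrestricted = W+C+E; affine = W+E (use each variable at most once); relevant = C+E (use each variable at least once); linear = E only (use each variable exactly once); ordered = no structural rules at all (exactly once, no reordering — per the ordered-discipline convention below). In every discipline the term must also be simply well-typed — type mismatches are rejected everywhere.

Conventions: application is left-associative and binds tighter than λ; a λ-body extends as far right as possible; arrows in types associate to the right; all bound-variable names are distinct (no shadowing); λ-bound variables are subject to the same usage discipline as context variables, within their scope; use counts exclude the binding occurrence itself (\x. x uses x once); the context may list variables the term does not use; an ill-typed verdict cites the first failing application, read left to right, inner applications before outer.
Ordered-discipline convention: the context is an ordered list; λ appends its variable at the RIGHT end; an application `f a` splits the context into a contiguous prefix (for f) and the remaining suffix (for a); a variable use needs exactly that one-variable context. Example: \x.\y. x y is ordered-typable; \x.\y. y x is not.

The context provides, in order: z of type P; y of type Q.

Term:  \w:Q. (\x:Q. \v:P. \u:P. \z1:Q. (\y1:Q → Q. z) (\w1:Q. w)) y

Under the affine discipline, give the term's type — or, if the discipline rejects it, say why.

term : Q → P → P → Q → P
usage: z ×1, y ×1, w (λ-bound) ×1, x (λ-bound) ×0, v (λ-bound) ×0, u (λ-bound) ×0, z1 (λ-bound) ×0, y1 (λ-bound) ×0, w1 (λ-bound) ×0
order of uses: z, w, y
typing: well-typed at Q → P → P → Q → P
summary: ordered ✗ | linear ✗ | affine ✓ | relevant ✗ | unrestricted ✓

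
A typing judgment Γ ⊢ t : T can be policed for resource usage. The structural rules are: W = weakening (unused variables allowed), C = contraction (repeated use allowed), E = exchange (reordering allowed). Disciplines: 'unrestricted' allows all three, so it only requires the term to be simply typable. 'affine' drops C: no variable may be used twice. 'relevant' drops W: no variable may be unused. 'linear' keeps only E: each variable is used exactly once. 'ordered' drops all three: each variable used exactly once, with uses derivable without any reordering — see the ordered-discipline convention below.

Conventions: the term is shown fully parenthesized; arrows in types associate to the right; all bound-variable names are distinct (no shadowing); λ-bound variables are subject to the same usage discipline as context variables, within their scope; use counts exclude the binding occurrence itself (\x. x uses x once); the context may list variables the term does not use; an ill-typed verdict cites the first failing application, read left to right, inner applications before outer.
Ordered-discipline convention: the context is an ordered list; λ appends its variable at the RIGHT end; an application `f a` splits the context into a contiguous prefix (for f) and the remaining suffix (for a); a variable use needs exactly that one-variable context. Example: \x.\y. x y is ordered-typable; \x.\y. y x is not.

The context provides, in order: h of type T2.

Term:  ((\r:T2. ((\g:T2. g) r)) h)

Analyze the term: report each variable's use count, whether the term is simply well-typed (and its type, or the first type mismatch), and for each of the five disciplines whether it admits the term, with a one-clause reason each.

usage: h: 1, r (λ-bound): 1, g (λ-bound): 1
use order (left to right): g, r, h
typing: ✓ — T2
ordered: ✓ — h, r, g: once each, no exchange needed
linear: ✓ — each of h, r, g used exactly once
affine: ✓ — at most one use each (h, r, g)
relevant: ✓ — h, r, g: all used, weakening unneeded
unrestricted: ✓ — type-checks (T2) and nothing is barred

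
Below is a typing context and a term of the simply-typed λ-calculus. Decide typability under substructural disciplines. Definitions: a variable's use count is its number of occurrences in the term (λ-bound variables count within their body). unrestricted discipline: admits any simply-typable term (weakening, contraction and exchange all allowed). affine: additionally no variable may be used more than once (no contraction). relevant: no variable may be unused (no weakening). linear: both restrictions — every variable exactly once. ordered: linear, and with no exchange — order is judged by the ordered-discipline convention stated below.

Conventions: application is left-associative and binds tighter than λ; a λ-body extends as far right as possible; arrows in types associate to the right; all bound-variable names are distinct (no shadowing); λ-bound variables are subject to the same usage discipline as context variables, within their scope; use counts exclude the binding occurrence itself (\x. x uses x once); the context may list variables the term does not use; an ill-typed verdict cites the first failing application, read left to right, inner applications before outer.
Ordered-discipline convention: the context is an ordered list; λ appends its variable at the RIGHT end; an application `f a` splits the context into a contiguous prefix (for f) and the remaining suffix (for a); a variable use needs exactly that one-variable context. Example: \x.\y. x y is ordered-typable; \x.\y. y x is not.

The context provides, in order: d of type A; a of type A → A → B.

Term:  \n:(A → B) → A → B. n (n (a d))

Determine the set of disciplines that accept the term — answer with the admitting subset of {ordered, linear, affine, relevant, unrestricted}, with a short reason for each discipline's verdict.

admitted in: relevant, unrestricted
counts: d ×1; a ×1; n (λ-bound) ×2
use order (left to right): n, n, a, d
typing: the term checks, with type ((A → B) → A → B) → A → B
ordered ✗ (uses contraction: n ×2)
linear ✗ (uses contraction: n ×2)
affine ✗ (uses contraction: n ×2)
relevant ✓ (none of d, a, n goes unused)
unrestricted ✓ (typability at ((A → B) → A → B) → A → B is all that's needed)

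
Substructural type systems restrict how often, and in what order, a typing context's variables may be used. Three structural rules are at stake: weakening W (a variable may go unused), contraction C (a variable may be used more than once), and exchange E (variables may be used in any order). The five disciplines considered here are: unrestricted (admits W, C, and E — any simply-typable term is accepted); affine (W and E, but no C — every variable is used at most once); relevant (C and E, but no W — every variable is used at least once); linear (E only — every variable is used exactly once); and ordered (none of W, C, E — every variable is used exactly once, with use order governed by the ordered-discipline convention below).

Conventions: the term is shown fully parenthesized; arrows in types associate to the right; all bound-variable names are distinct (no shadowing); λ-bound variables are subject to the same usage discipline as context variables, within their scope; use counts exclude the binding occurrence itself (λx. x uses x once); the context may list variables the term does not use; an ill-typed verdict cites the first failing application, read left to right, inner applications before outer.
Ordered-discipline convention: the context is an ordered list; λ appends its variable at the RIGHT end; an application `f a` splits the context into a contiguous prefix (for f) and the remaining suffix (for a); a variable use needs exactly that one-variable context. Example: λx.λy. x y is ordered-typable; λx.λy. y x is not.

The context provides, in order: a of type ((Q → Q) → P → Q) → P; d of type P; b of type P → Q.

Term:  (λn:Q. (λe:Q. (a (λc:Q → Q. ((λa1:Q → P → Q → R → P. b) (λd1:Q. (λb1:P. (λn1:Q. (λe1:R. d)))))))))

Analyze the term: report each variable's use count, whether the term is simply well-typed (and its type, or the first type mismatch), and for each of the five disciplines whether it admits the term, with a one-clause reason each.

counts: a=1, d=1, b=1, n (bound)=0, e (bound)=0, c (bound)=0, a1 (bound)=0, d1 (bound)=0, b1 (bound)=0, n1 (bound)=0, e1 (bound)=0
order of uses: a, b, d
typing: ✓ — Q → Q → P
ordered ✗ (n, e, c, a1, d1, b1, n1, e1 left unused)
linear ✗ (n, e, c, a1, d1, b1, n1, e1 left unused)
affine ✓ (no duplicate uses among a, d, b, n, e, c, a1, d1, b1, n1, e1)
relevant ✗ (n, e, c, a1, d1, b1, n1, e1 left unused)
unrestricted ✓ (typability at Q → Q → P is all that's needed)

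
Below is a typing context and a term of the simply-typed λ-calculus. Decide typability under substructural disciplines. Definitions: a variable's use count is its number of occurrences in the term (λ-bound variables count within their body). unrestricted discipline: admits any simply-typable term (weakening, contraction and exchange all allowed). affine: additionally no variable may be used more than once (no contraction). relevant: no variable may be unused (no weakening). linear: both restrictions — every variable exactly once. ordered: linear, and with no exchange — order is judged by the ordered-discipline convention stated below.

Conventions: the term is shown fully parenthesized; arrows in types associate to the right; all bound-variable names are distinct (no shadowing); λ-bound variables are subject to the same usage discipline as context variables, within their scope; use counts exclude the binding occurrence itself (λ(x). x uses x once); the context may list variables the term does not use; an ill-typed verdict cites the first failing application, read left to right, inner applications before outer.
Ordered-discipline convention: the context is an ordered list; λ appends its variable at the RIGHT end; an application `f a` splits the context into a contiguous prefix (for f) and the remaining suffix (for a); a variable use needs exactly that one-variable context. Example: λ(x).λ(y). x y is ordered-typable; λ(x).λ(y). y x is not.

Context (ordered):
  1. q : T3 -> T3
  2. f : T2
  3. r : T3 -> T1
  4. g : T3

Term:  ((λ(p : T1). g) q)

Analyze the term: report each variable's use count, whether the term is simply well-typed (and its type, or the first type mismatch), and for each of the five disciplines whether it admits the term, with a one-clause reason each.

counts: q ×1, f ×0, r ×0, g ×1, p (bound) ×0
order of uses: g, q
typing: ill-typed: an application expects T1 but receives T3 -> T3
ordered ✗ (a type mismatch blocks all five)
linear ✗ (the type mismatch rejects it)
affine ✗ (not simply typable)
relevant ✗ (fails simple typing)
unrestricted ✗ (a type mismatch blocks all five)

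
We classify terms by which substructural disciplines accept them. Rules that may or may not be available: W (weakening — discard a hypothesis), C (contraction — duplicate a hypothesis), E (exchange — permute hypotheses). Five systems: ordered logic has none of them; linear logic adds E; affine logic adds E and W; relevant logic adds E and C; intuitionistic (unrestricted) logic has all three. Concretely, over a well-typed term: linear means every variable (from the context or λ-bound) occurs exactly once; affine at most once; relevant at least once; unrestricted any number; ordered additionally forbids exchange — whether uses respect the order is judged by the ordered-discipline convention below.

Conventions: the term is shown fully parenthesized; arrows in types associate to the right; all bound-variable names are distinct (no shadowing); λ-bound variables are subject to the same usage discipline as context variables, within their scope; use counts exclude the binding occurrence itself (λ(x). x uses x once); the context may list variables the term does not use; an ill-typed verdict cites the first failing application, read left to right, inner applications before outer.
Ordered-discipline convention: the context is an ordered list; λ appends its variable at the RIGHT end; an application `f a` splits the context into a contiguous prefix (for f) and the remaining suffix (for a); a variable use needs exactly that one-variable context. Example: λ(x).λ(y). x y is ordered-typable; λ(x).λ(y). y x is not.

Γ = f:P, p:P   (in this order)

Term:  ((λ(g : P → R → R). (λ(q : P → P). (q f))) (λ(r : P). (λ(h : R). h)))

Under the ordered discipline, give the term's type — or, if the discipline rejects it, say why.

not well-typed under ordered — p, g, r never used (weakening)
variable uses: f=1; p=0; g (λ-bound)=0; q (λ-bound)=1; r (λ-bound)=0; h (λ-bound)=1
use order (left to right): q, f, h
typing: well-typed at (P → P) → P
all disciplines: ordered ✗; linear ✗; affine ✓; relevant ✗; unrestricted ✓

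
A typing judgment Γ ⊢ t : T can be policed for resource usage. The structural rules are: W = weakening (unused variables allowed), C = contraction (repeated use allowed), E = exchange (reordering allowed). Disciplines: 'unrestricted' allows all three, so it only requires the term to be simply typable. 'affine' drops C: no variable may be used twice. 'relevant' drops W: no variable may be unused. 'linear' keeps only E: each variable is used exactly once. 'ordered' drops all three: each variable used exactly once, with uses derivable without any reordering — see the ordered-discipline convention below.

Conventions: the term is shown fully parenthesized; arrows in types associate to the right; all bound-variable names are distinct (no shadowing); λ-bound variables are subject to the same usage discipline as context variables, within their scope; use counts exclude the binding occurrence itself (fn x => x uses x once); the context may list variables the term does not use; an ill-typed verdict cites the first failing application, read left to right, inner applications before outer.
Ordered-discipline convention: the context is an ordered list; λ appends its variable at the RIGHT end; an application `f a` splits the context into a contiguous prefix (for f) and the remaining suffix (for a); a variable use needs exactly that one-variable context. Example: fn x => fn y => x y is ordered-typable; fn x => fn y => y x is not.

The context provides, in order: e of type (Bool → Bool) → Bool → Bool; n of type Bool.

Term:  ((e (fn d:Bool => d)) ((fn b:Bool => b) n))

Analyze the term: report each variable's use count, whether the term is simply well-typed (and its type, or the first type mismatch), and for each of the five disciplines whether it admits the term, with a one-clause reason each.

variable uses: e: 1; n: 1; d [bound]: 1; b [bound]: 1
use order (left to right): e, d, b, n
typing: ✓ — Bool
ordered: ✓ — one use each (e, n, d, b); ordered split holds
linear: ✓ — exactly-once usage across e, n, d, b
affine: ✓ — none of e, n, d, b used more than once
relevant: ✓ — none of e, n, d, b goes unused
unrestricted: ✓ — type-checks (Bool) and nothing is barred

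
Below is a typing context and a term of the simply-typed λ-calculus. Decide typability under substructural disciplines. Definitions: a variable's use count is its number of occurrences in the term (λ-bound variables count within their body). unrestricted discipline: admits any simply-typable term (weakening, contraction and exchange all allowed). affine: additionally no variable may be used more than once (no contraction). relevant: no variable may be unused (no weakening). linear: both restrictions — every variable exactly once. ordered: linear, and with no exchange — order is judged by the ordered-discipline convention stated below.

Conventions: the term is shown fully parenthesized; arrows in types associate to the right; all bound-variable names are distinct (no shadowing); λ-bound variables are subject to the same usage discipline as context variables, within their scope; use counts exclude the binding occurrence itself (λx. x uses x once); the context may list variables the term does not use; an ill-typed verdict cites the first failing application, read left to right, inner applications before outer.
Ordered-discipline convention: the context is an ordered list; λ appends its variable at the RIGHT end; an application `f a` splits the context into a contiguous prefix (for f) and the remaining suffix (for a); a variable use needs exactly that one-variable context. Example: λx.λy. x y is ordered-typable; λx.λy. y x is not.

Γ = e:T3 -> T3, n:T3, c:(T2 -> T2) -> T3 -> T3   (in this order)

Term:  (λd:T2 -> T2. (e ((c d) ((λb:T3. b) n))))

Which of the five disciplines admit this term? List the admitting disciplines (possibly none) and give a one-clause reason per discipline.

accepted by: linear, affine, relevant, unrestricted
usage: e=1; n=1; c=1; d [bound]=1; b [bound]=1
left-to-right use order: e, c, d, b, n
typing: the term checks, with type (T2 -> T2) -> T3
ordered: ✗, use order e, c, d, b, n needs exchange
linear: ✓, e, n, c, d, b: one use apiece
affine: ✓, no duplicate uses among e, n, c, d, b
relevant: ✓, every one of e, n, c, d, b appears
unrestricted: ✓, simply typable at (T2 -> T2) -> T3; W, C, E all held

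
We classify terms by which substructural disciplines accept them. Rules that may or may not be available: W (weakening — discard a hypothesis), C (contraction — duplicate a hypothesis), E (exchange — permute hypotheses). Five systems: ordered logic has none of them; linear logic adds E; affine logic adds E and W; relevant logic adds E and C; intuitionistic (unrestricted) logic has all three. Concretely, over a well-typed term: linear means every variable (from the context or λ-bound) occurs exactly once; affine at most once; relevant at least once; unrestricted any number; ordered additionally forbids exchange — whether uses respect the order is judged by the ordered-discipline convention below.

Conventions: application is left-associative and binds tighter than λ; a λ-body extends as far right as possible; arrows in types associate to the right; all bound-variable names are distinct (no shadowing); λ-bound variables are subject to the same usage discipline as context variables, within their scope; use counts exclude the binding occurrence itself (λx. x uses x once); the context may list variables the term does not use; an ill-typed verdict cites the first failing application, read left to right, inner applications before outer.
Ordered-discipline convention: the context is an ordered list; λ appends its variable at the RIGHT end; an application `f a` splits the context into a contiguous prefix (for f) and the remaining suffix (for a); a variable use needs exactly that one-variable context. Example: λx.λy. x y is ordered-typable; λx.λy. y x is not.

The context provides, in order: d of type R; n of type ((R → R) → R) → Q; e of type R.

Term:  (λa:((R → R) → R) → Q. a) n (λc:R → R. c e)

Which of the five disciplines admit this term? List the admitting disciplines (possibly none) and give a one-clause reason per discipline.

admitted in: affine, unrestricted
usage: d: 0×, n: 1×, e: 1×, a (bound): 1×, c (bound): 1×
left-to-right use order: a, n, c, e
typing: ✓ — Q
ordered: ✗, unused: d — weakening required
linear: ✗, unused: d — weakening required
affine: ✓, no duplicate uses among d, n, e, a, c
relevant: ✗, unused: d — weakening required
unrestricted: ✓, type-checks (Q) and nothing is barred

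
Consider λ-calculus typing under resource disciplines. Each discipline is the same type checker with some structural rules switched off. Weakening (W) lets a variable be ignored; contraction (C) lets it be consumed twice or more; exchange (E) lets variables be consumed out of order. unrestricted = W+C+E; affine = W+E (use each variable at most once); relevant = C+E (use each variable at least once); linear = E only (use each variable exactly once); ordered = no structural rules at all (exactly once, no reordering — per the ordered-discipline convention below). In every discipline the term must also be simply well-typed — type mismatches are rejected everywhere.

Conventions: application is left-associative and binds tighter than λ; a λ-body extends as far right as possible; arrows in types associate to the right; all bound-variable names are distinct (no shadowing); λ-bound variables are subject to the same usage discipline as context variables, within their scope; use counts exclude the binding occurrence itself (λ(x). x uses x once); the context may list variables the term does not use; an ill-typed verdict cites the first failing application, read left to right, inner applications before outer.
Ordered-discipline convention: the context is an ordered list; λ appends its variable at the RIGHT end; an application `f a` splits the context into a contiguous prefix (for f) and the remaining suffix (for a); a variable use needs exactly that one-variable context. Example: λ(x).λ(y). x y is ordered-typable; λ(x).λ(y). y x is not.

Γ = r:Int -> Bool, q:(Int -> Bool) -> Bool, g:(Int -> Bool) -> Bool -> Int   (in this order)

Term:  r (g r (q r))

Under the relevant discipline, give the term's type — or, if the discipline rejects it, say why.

term : Bool
variable uses: r=3; q=1; g=1
left-to-right use order: r, g, r, q, r
typing: well-typed at Bool
summary: ordered ✗; linear ✗; affine ✗; relevant ✓; unrestricted ✓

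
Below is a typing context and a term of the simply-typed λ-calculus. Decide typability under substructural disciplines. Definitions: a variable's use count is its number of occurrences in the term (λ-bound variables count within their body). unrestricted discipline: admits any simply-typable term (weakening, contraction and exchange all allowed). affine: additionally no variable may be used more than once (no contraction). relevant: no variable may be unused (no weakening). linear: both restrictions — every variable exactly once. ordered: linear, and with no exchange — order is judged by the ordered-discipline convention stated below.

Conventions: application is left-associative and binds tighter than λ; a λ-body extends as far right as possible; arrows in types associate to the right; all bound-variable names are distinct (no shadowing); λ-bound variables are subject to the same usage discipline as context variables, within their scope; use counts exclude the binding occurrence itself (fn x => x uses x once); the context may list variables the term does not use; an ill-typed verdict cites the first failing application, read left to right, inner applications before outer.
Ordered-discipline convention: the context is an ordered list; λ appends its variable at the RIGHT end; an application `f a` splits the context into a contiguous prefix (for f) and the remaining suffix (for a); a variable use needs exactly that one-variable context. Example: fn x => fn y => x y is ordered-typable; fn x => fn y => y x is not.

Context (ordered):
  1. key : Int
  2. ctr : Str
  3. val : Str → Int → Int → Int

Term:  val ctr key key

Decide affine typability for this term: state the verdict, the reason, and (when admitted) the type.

no — key ×2 used more than once (contraction)
counts: key: 2×; ctr: 1×; val: 1×
left-to-right use order: val, ctr, key, key
typing: well-typed at Int
per-discipline verdicts: ordered ✗, linear ✗, affine ✗, relevant ✓, unrestricted ✓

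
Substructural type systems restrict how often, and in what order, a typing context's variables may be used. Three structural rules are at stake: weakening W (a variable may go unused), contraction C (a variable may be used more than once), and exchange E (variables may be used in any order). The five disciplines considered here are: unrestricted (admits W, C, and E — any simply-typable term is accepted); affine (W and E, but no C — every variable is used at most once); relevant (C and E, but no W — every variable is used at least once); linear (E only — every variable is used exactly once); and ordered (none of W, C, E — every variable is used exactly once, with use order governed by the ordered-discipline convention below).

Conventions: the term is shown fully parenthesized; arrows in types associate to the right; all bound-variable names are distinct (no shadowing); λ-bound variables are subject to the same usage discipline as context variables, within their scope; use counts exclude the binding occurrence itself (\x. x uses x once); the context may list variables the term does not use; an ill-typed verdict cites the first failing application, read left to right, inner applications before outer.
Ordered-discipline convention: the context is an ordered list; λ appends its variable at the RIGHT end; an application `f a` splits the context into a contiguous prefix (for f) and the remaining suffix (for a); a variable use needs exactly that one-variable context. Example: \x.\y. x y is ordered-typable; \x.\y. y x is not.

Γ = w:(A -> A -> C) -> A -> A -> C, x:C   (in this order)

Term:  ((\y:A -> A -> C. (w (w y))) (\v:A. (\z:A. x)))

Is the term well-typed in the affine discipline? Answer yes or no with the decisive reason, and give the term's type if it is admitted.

no — repeated use of w ×2
variable uses: w ×2, x ×1, y (bound) ×1, v (bound) ×0, z (bound) ×0
left-to-right use order: w, w, y, x
typing: the term checks, with type A -> A -> C
summary: ordered ✗; linear ✗; affine ✗; relevant ✗; unrestricted ✓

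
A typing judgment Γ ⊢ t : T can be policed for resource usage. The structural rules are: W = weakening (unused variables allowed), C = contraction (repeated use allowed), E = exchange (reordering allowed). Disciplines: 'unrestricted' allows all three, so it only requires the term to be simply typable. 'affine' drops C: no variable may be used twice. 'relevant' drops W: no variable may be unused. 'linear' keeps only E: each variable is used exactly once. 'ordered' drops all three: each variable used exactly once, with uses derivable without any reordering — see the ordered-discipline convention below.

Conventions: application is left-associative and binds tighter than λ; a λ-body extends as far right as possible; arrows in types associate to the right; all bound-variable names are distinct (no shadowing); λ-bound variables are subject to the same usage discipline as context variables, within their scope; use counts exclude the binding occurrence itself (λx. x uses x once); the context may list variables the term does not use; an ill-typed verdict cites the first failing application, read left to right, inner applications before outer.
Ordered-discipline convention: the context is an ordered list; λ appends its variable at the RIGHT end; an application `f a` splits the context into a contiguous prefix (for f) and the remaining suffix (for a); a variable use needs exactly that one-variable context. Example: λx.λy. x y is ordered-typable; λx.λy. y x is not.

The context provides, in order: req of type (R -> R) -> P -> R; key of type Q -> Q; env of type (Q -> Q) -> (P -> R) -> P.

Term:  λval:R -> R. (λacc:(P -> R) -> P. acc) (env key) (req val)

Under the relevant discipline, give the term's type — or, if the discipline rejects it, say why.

term : (R -> R) -> P
variable uses: req ×1, key ×1, env ×1, val (bound) ×1, acc (bound) ×1
left-to-right use order: acc, env, key, req, val
typing: well-typed — term : (R -> R) -> P
summary: ordered ✗; linear ✓; affine ✓; relevant ✓; unrestricted ✓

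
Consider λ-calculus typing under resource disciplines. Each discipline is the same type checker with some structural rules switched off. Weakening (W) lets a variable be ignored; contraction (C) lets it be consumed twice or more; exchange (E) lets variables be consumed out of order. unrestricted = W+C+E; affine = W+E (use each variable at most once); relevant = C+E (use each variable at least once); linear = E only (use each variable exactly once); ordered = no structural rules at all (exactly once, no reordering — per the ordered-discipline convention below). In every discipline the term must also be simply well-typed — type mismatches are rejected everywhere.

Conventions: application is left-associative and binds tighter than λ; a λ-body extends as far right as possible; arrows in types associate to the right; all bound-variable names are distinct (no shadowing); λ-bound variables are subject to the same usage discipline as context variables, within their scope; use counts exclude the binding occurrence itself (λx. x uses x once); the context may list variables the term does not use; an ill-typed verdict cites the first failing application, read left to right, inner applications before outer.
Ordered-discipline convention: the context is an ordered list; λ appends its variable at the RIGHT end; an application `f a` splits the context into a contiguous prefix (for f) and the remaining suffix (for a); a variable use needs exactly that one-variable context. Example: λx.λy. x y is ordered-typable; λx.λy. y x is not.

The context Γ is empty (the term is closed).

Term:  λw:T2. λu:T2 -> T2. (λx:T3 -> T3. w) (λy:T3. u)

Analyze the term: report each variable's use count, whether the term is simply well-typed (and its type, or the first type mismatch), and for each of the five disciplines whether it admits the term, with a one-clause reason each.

counts: w (bound): 1; u (bound): 1; x (bound): 0; y (bound): 0
left-to-right use order: w, u
typing: ill-typed: a function awaiting T3 -> T3 gets T3 -> T2 -> T2
ordered: ✗, not simply typable
linear: ✗, fails simple typing
affine: ✗, a type mismatch blocks all five
relevant: ✗, the type mismatch rejects it
unrestricted: ✗, not simply typable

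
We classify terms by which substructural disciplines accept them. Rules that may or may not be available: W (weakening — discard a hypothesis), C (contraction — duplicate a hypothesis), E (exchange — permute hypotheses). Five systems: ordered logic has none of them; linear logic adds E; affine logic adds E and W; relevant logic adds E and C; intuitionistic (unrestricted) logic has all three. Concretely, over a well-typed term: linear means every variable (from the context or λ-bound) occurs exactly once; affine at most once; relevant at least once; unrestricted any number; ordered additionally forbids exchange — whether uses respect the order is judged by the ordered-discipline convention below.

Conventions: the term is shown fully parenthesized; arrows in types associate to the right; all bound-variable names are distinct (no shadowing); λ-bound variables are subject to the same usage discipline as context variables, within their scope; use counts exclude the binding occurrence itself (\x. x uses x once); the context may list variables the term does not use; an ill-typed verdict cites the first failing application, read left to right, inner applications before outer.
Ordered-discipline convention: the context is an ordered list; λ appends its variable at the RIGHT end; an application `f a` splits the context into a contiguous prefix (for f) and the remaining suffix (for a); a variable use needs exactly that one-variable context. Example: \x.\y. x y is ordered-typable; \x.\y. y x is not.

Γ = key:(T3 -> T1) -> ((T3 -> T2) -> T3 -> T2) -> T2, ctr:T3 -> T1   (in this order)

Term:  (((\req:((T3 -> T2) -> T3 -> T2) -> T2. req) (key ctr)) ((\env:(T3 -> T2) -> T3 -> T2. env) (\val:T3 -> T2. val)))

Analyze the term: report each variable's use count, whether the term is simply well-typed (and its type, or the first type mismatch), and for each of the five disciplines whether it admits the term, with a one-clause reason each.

counts: key ×1; ctr ×1; req (bound) ×1; env (bound) ×1; val (bound) ×1
use order (left to right): req, key, ctr, env, val
typing: well-typed at T2
ordered: ✓ — key, ctr, req, env, val once each; derivable with no W/C/E
linear: ✓ — exactly-once usage across key, ctr, req, env, val
affine: ✓ — at most one use each (key, ctr, req, env, val)
relevant: ✓ — at least one use each (key, ctr, req, env, val)
unrestricted: ✓ — typability at T2 is all that's needed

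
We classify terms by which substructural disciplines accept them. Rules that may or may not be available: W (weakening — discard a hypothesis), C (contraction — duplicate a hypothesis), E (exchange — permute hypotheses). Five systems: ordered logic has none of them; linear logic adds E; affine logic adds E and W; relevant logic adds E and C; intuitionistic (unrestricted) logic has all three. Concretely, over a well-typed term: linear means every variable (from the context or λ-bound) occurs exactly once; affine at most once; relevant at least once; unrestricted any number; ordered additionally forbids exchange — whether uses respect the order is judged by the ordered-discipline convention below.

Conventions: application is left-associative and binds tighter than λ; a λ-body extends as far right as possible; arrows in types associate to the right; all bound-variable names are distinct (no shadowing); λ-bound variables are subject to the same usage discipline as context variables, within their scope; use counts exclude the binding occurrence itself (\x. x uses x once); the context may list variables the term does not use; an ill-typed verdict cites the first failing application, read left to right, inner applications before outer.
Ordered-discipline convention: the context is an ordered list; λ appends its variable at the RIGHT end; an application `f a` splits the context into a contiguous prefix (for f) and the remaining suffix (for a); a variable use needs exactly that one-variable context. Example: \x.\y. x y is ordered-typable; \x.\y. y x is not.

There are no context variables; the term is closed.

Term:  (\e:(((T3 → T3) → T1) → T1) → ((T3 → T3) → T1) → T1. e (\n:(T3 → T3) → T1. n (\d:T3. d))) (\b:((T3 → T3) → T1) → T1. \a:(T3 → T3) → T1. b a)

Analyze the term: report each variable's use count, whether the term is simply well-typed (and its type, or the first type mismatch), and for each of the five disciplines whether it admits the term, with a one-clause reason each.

use counts: e (bound)=1; n (bound)=1; d (bound)=1; b (bound)=1; a (bound)=1
uses in reading order: e, n, d, b, a
typing: well-typed at ((T3 → T3) → T1) → T1
ordered: ✓ — e, n, d, b, a once each; derivable with no W/C/E
linear: ✓ — e, n, d, b, a: one use apiece
affine: ✓ — no duplicate uses among e, n, d, b, a
relevant: ✓ — e, n, d, b, a: all used, weakening unneeded
unrestricted: ✓ — typability at ((T3 → T3) → T1) → T1 is all that's needed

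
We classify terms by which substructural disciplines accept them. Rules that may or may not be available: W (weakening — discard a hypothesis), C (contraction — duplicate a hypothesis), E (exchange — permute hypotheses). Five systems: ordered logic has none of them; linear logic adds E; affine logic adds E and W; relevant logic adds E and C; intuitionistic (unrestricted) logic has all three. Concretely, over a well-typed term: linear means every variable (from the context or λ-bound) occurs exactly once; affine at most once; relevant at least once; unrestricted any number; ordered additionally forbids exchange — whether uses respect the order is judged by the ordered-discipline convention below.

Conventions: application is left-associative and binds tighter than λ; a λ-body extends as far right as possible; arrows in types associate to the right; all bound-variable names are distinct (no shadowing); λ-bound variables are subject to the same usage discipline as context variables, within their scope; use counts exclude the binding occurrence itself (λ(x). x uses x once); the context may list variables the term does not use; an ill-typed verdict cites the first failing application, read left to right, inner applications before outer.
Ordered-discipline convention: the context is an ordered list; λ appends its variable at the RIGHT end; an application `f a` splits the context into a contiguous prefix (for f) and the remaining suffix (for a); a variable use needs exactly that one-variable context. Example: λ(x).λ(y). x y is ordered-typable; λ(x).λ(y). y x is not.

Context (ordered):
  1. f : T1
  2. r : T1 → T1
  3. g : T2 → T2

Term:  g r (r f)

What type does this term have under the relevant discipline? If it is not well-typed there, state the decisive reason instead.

not well-typed under relevant — not simply typable
variable uses: f ×1; r ×2; g ×1
order of uses: g, r, r, f
typing: ill-typed: argument of type T1 → T1 where T2 is required
summary: ordered ✗; linear ✗; affine ✗; relevant ✗; unrestricted ✗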